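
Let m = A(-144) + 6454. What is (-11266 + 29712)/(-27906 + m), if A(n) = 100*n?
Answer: -9223/17926 ≈ -0.51450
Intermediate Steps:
m = -7946 (m = 100*(-144) + 6454 = -14400 + 6454 = -7946)
(-11266 + 29712)/(-27906 + m) = (-11266 + 29712)/(-27906 - 7946) = 18446/(-35852) = 18446*(-1/35852) = -9223/17926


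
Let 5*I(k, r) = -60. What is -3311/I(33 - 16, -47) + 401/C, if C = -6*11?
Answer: 11873/44 ≈ 269.84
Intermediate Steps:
I(k, r) = -12 (I(k, r) = (⅕)*(-60) = -12)
C = -66
-3311/I(33 - 16, -47) + 401/C = -3311/(-12) + 401/(-66) = -3311*(-1/12) + 401*(-1/66) = 3311/12 - 401/66 = 11873/44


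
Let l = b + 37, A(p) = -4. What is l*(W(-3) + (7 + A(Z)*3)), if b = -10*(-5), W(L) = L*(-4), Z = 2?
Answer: 609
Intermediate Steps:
W(L) = -4*L
b = 50
l = 87 (l = 50 + 37 = 87)
l*(W(-3) + (7 + A(Z)*3)) = 87*(-4*(-3) + (7 - 4*3)) = 87*(12 + (7 - 12)) = 87*(12 - 5) = 87*7 = 609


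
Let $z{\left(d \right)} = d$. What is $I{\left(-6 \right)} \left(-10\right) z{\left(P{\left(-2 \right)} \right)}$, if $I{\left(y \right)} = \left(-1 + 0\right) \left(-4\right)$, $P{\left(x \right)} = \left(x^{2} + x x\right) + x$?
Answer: $-240$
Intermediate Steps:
$P{\left(x \right)} = x + 2 x^{2}$ ($P{\left(x \right)} = \left(x^{2} + x^{2}\right) + x = 2 x^{2} + x = x + 2 x^{2}$)
$I{\left(y \right)} = 4$ ($I{\left(y \right)} = \left(-1\right) \left(-4\right) = 4$)
$I{\left(-6 \right)} \left(-10\right) z{\left(P{\left(-2 \right)} \right)} = 4 \left(-10\right) \left(- 2 \left(1 + 2 \left(-2\right)\right)\right) = - 40 \left(- 2 \left(1 - 4\right)\right) = - 40 \left(\left(-2\right) \left(-3\right)\right) = \left(-40\right) 6 = -240$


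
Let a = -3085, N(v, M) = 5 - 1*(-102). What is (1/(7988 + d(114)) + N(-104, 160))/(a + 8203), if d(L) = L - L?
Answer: 854717/40882584 ≈ 0.020907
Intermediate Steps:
d(L) = 0
N(v, M) = 107 (N(v, M) = 5 + 102 = 107)
(1/(7988 + d(114)) + N(-104, 160))/(a + 8203) = (1/(7988 + 0) + 107)/(-3085 + 8203) = (1/7988 + 107)/5118 = (1/7988 + 107)*(1/5118) = (854717/7988)*(1/5118) = 854717/40882584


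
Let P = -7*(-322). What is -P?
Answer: -2254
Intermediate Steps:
P = 2254
-P = -1*2254 = -2254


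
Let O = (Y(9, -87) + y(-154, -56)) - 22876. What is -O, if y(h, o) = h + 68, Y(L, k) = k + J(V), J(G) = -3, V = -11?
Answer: 23052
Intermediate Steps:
Y(L, k) = -3 + k (Y(L, k) = k - 3 = -3 + k)
y(h, o) = 68 + h
O = -23052 (O = ((-3 - 87) + (68 - 154)) - 22876 = (-90 - 86) - 22876 = -176 - 22876 = -23052)
-O = -1*(-23052) = 23052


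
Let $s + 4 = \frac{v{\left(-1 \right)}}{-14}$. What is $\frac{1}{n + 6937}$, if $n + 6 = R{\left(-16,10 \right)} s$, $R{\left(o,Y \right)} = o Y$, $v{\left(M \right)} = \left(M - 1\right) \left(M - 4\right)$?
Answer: $\frac{7}{53797} \approx 0.00013012$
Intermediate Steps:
$v{\left(M \right)} = \left(-1 + M\right) \left(-4 + M\right)$
$s = - \frac{33}{7}$ ($s = -4 + \frac{4 + \left(-1\right)^{2} - -5}{-14} = -4 + \left(4 + 1 + 5\right) \left(- \frac{1}{14}\right) = -4 + 10 \left(- \frac{1}{14}\right) = -4 - \frac{5}{7} = - \frac{33}{7} \approx -4.7143$)
$R{\left(o,Y \right)} = Y o$
$n = \frac{5238}{7}$ ($n = -6 + 10 \left(-16\right) \left(- \frac{33}{7}\right) = -6 - - \frac{5280}{7} = -6 + \frac{5280}{7} = \frac{5238}{7} \approx 748.29$)
$\frac{1}{n + 6937} = \frac{1}{\frac{5238}{7} + 6937} = \frac{1}{\frac{53797}{7}} = \frac{7}{53797}$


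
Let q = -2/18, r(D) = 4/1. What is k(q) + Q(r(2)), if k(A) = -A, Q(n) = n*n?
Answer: 145/9 ≈ 16.111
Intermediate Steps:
r(D) = 4 (r(D) = 4*1 = 4)
Q(n) = n²
q = -⅑ (q = -2*1/18 = -⅑ ≈ -0.11111)
k(q) + Q(r(2)) = -1*(-⅑) + 4² = ⅑ + 16 = 145/9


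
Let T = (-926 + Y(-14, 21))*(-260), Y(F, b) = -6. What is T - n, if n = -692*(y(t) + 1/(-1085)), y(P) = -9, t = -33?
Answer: 256159128/1085 ≈ 2.3609e+5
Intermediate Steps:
n = 6758072/1085 (n = -692*(-9 + 1/(-1085)) = -692*(-9 - 1/1085) = -692*(-9766/1085) = 6758072/1085 ≈ 6228.6)
T = 242320 (T = (-926 - 6)*(-260) = -932*(-260) = 242320)
T - n = 242320 - 1*6758072/1085 = 242320 - 6758072/1085 = 256159128/1085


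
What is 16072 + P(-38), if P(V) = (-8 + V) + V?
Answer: 15988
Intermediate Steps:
P(V) = -8 + 2*V
16072 + P(-38) = 16072 + (-8 + 2*(-38)) = 16072 + (-8 - 76) = 16072 - 84 = 15988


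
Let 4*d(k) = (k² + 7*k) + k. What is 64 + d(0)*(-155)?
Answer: 64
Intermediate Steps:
d(k) = 2*k + k²/4 (d(k) = ((k² + 7*k) + k)/4 = (k² + 8*k)/4 = 2*k + k²/4)
64 + d(0)*(-155) = 64 + ((¼)*0*(8 + 0))*(-155) = 64 + ((¼)*0*8)*(-155) = 64 + 0*(-155) = 64 + 0 = 64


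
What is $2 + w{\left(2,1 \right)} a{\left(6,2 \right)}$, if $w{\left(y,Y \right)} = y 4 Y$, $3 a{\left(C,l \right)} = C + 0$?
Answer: $18$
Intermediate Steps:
$a{\left(C,l \right)} = \frac{C}{3}$ ($a{\left(C,l \right)} = \frac{C + 0}{3} = \frac{C}{3}$)
$w{\left(y,Y \right)} = 4 Y y$ ($w{\left(y,Y \right)} = 4 y Y = 4 Y y$)
$2 + w{\left(2,1 \right)} a{\left(6,2 \right)} = 2 + 4 \cdot 1 \cdot 2 \cdot \frac{1}{3} \cdot 6 = 2 + 8 \cdot 2 = 2 + 16 = 18$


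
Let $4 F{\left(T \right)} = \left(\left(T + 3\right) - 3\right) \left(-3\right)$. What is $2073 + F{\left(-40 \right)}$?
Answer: $2103$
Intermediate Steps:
$F{\left(T \right)} = - \frac{3 T}{4}$ ($F{\left(T \right)} = \frac{\left(\left(T + 3\right) - 3\right) \left(-3\right)}{4} = \frac{\left(\left(3 + T\right) - 3\right) \left(-3\right)}{4} = \frac{T \left(-3\right)}{4} = \frac{\left(-3\right) T}{4} = - \frac{3 T}{4}$)
$2073 + F{\left(-40 \right)} = 2073 - -30 = 2073 + 30 = 2103$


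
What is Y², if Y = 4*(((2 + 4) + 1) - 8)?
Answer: 16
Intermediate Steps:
Y = -4 (Y = 4*((6 + 1) - 8) = 4*(7 - 8) = 4*(-1) = -4)
Y² = (-4)² = 16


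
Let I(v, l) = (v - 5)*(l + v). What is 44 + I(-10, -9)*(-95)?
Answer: -27031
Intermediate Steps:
I(v, l) = (-5 + v)*(l + v)
44 + I(-10, -9)*(-95) = 44 + ((-10)**2 - 5*(-9) - 5*(-10) - 9*(-10))*(-95) = 44 + (100 + 45 + 50 + 90)*(-95) = 44 + 285*(-95) = 44 - 27075 = -27031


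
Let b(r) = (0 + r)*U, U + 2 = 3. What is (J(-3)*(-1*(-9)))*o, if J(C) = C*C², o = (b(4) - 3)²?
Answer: -243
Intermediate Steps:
U = 1 (U = -2 + 3 = 1)
b(r) = r (b(r) = (0 + r)*1 = r*1 = r)
o = 1 (o = (4 - 3)² = 1² = 1)
J(C) = C³
(J(-3)*(-1*(-9)))*o = ((-3)³*(-1*(-9)))*1 = -27*9*1 = -243*1 = -243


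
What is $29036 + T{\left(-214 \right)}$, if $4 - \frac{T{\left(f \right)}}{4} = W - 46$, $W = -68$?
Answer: $29508$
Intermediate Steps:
$T{\left(f \right)} = 472$ ($T{\left(f \right)} = 16 - 4 \left(-68 - 46\right) = 16 - -456 = 16 + 456 = 472$)
$29036 + T{\left(-214 \right)} = 29036 + 472 = 29508$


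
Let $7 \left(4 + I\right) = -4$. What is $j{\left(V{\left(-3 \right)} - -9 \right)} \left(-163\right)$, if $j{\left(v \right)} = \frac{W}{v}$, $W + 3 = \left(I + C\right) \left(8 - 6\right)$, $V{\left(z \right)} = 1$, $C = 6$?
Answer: $\frac{163}{70} \approx 2.3286$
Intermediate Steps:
$I = - \frac{32}{7}$ ($I = -4 + \frac{1}{7} \left(-4\right) = -4 - \frac{4}{7} = - \frac{32}{7} \approx -4.5714$)
$W = - \frac{1}{7}$ ($W = -3 + \left(- \frac{32}{7} + 6\right) \left(8 - 6\right) = -3 + \frac{10}{7} \cdot 2 = -3 + \frac{20}{7} = - \frac{1}{7} \approx -0.14286$)
$j{\left(v \right)} = - \frac{1}{7 v}$
$j{\left(V{\left(-3 \right)} - -9 \right)} \left(-163\right) = - \frac{1}{7 \left(1 - -9\right)} \left(-163\right) = - \frac{1}{7 \left(1 + 9\right)} \left(-163\right) = - \frac{1}{7 \cdot 10} \left(-163\right) = \left(- \frac{1}{7}\right) \frac{1}{10} \left(-163\right) = \left(- \frac{1}{70}\right) \left(-163\right) = \frac{163}{70}$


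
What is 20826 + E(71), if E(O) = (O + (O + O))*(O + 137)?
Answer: 65130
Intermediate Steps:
E(O) = 3*O*(137 + O) (E(O) = (O + 2*O)*(137 + O) = (3*O)*(137 + O) = 3*O*(137 + O))
20826 + E(71) = 20826 + 3*71*(137 + 71) = 20826 + 3*71*208 = 20826 + 44304 = 65130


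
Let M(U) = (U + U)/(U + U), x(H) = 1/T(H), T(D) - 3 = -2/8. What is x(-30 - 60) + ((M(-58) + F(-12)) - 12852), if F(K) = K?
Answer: -141489/11 ≈ -12863.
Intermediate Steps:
T(D) = 11/4 (T(D) = 3 - 2/8 = 3 - 2*⅛ = 3 - ¼ = 11/4)
x(H) = 4/11 (x(H) = 1/(11/4) = 4/11)
M(U) = 1 (M(U) = (2*U)/((2*U)) = (2*U)*(1/(2*U)) = 1)
x(-30 - 60) + ((M(-58) + F(-12)) - 12852) = 4/11 + ((1 - 12) - 12852) = 4/11 + (-11 - 12852) = 4/11 - 12863 = -141489/11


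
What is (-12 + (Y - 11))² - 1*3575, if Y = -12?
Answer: -2350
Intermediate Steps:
(-12 + (Y - 11))² - 1*3575 = (-12 + (-12 - 11))² - 1*3575 = (-12 - 23)² - 3575 = (-35)² - 3575 = 1225 - 3575 = -2350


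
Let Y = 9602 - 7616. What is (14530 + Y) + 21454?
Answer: 37970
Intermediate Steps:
Y = 1986
(14530 + Y) + 21454 = (14530 + 1986) + 21454 = 16516 + 21454 = 37970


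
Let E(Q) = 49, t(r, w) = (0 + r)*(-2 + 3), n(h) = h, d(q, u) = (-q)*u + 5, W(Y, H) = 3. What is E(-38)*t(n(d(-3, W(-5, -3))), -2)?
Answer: 686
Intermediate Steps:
d(q, u) = 5 - q*u (d(q, u) = -q*u + 5 = 5 - q*u)
t(r, w) = r (t(r, w) = r*1 = r)
E(-38)*t(n(d(-3, W(-5, -3))), -2) = 49*(5 - 1*(-3)*3) = 49*(5 + 9) = 49*14 = 686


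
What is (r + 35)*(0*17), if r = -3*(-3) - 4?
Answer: 0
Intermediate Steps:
r = 5 (r = 9 - 4 = 5)
(r + 35)*(0*17) = (5 + 35)*(0*17) = 40*0 = 0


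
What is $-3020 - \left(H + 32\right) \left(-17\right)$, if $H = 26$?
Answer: $-2034$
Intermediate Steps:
$-3020 - \left(H + 32\right) \left(-17\right) = -3020 - \left(26 + 32\right) \left(-17\right) = -3020 - 58 \left(-17\right) = -3020 - -986 = -3020 + 986 = -2034$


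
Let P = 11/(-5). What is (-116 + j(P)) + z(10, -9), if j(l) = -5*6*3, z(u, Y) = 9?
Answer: -197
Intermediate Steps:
P = -11/5 (P = 11*(-⅕) = -11/5 ≈ -2.2000)
j(l) = -90 (j(l) = -30*3 = -90)
(-116 + j(P)) + z(10, -9) = (-116 - 90) + 9 = -206 + 9 = -197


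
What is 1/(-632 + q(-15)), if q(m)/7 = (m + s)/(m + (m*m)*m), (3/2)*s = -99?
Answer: -1130/713971 ≈ -0.0015827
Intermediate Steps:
s = -66 (s = (⅔)*(-99) = -66)
q(m) = 7*(-66 + m)/(m + m³) (q(m) = 7*((m - 66)/(m + (m*m)*m)) = 7*((-66 + m)/(m + m²*m)) = 7*((-66 + m)/(m + m³)) = 7*(-66 + m)/(m + m³))
1/(-632 + q(-15)) = 1/(-632 + (-462 + 7*(-15))/(-15 + (-15)³)) = 1/(-632 + (-462 - 105)/(-15 - 3375)) = 1/(-632 - 567/(-3390)) = 1/(-632 - 1/3390*(-567)) = 1/(-632 + 189/1130) = 1/(-713971/1130) = -1130/713971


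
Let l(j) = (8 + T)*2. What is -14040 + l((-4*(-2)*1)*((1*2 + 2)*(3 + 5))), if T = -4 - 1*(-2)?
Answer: -14028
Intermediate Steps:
T = -2 (T = -4 + 2 = -2)
l(j) = 12 (l(j) = (8 - 2)*2 = 6*2 = 12)
-14040 + l((-4*(-2)*1)*((1*2 + 2)*(3 + 5))) = -14040 + 12 = -14028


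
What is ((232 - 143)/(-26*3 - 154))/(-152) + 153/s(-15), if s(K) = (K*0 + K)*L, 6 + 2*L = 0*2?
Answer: 599933/176320 ≈ 3.4025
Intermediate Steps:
L = -3 (L = -3 + (0*2)/2 = -3 + (1/2)*0 = -3 + 0 = -3)
s(K) = -3*K (s(K) = (K*0 + K)*(-3) = (0 + K)*(-3) = K*(-3) = -3*K)
((232 - 143)/(-26*3 - 154))/(-152) + 153/s(-15) = ((232 - 143)/(-26*3 - 154))/(-152) + 153/((-3*(-15))) = (89/(-78 - 154))*(-1/152) + 153/45 = (89/(-232))*(-1/152) + 153*(1/45) = (89*(-1/232))*(-1/152) + 17/5 = -89/232*(-1/152) + 17/5 = 89/35264 + 17/5 = 599933/176320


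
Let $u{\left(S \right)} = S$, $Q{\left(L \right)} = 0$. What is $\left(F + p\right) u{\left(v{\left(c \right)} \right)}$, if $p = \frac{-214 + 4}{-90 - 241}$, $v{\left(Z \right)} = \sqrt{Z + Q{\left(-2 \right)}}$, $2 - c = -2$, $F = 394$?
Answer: $\frac{261248}{331} \approx 789.27$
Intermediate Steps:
$c = 4$ ($c = 2 - -2 = 2 + 2 = 4$)
$v{\left(Z \right)} = \sqrt{Z}$ ($v{\left(Z \right)} = \sqrt{Z + 0} = \sqrt{Z}$)
$p = \frac{210}{331}$ ($p = - \frac{210}{-331} = \left(-210\right) \left(- \frac{1}{331}\right) = \frac{210}{331} \approx 0.63444$)
$\left(F + p\right) u{\left(v{\left(c \right)} \right)} = \left(394 + \frac{210}{331}\right) \sqrt{4} = \frac{130624}{331} \cdot 2 = \frac{261248}{331}$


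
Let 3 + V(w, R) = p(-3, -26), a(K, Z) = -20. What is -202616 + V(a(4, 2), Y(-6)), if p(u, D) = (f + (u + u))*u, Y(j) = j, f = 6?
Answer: -202619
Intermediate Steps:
p(u, D) = u*(6 + 2*u) (p(u, D) = (6 + (u + u))*u = (6 + 2*u)*u = u*(6 + 2*u))
V(w, R) = -3 (V(w, R) = -3 + 2*(-3)*(3 - 3) = -3 + 2*(-3)*0 = -3 + 0 = -3)
-202616 + V(a(4, 2), Y(-6)) = -202616 - 3 = -202619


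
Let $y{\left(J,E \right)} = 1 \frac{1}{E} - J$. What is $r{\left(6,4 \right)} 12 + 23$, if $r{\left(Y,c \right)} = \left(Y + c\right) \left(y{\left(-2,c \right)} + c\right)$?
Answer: $773$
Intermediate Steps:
$y{\left(J,E \right)} = \frac{1}{E} - J$
$r{\left(Y,c \right)} = \left(Y + c\right) \left(2 + c + \frac{1}{c}\right)$ ($r{\left(Y,c \right)} = \left(Y + c\right) \left(\left(\frac{1}{c} - -2\right) + c\right) = \left(Y + c\right) \left(\left(\frac{1}{c} + 2\right) + c\right) = \left(Y + c\right) \left(\left(2 + \frac{1}{c}\right) + c\right) = \left(Y + c\right) \left(2 + c + \frac{1}{c}\right)$)
$r{\left(6,4 \right)} 12 + 23 = \left(1 + 4^{2} + 2 \cdot 6 + 2 \cdot 4 + 6 \cdot 4 + \frac{6}{4}\right) 12 + 23 = \left(1 + 16 + 12 + 8 + 24 + 6 \cdot \frac{1}{4}\right) 12 + 23 = \left(1 + 16 + 12 + 8 + 24 + \frac{3}{2}\right) 12 + 23 = \frac{125}{2} \cdot 12 + 23 = 750 + 23 = 773$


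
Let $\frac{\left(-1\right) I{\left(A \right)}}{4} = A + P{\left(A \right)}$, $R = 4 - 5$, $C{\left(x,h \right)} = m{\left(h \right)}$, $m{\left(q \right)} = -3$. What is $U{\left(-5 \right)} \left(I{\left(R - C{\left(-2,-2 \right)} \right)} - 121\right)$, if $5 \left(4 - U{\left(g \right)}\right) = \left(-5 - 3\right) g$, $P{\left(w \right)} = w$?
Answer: $548$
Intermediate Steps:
$C{\left(x,h \right)} = -3$
$U{\left(g \right)} = 4 + \frac{8 g}{5}$ ($U{\left(g \right)} = 4 - \frac{\left(-5 - 3\right) g}{5} = 4 - \frac{\left(-8\right) g}{5} = 4 + \frac{8 g}{5}$)
$R = -1$
$I{\left(A \right)} = - 8 A$ ($I{\left(A \right)} = - 4 \left(A + A\right) = - 4 \cdot 2 A = - 8 A$)
$U{\left(-5 \right)} \left(I{\left(R - C{\left(-2,-2 \right)} \right)} - 121\right) = \left(4 + \frac{8}{5} \left(-5\right)\right) \left(- 8 \left(-1 - -3\right) - 121\right) = \left(4 - 8\right) \left(- 8 \left(-1 + 3\right) - 121\right) = - 4 \left(\left(-8\right) 2 - 121\right) = - 4 \left(-16 - 121\right) = \left(-4\right) \left(-137\right) = 548$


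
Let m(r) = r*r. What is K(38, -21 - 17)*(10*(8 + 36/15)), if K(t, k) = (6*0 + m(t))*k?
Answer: -5706688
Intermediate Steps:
m(r) = r**2
K(t, k) = k*t**2 (K(t, k) = (6*0 + t**2)*k = (0 + t**2)*k = t**2*k = k*t**2)
K(38, -21 - 17)*(10*(8 + 36/15)) = ((-21 - 17)*38**2)*(10*(8 + 36/15)) = (-38*1444)*(10*(8 + 36*(1/15))) = -548720*(8 + 12/5) = -548720*52/5 = -54872*104 = -5706688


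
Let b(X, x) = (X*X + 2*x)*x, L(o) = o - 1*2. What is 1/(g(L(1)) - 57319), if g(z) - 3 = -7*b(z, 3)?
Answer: -1/57463 ≈ -1.7402e-5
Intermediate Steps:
L(o) = -2 + o (L(o) = o - 2 = -2 + o)
b(X, x) = x*(X² + 2*x) (b(X, x) = (X² + 2*x)*x = x*(X² + 2*x))
g(z) = -123 - 21*z² (g(z) = 3 - 21*(z² + 2*3) = 3 - 21*(z² + 6) = 3 - 21*(6 + z²) = 3 - 7*(18 + 3*z²) = 3 + (-126 - 21*z²) = -123 - 21*z²)
1/(g(L(1)) - 57319) = 1/((-123 - 21*(-2 + 1)²) - 57319) = 1/((-123 - 21*(-1)²) - 57319) = 1/((-123 - 21*1) - 57319) = 1/((-123 - 21) - 57319) = 1/(-144 - 57319) = 1/(-57463) = -1/57463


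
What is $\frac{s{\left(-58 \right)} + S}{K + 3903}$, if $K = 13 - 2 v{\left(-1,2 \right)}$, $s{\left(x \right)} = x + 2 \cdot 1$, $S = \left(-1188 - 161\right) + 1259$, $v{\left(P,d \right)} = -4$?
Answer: $- \frac{73}{1962} \approx -0.037207$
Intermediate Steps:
$S = -90$ ($S = -1349 + 1259 = -90$)
$s{\left(x \right)} = 2 + x$ ($s{\left(x \right)} = x + 2 = 2 + x$)
$K = 21$ ($K = 13 - -8 = 13 + 8 = 21$)
$\frac{s{\left(-58 \right)} + S}{K + 3903} = \frac{\left(2 - 58\right) - 90}{21 + 3903} = \frac{-56 - 90}{3924} = \left(-146\right) \frac{1}{3924} = - \frac{73}{1962}$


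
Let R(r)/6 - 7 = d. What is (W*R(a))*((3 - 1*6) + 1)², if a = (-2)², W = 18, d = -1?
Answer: 2592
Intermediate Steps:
a = 4
R(r) = 36 (R(r) = 42 + 6*(-1) = 42 - 6 = 36)
(W*R(a))*((3 - 1*6) + 1)² = (18*36)*((3 - 1*6) + 1)² = 648*((3 - 6) + 1)² = 648*(-3 + 1)² = 648*(-2)² = 648*4 = 2592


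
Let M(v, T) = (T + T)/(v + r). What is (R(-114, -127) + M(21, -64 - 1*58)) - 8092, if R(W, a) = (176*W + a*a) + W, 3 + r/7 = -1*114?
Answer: -4844137/399 ≈ -12141.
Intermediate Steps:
r = -819 (r = -21 + 7*(-1*114) = -21 + 7*(-114) = -21 - 798 = -819)
R(W, a) = a² + 177*W (R(W, a) = (176*W + a²) + W = (a² + 176*W) + W = a² + 177*W)
M(v, T) = 2*T/(-819 + v) (M(v, T) = (T + T)/(v - 819) = (2*T)/(-819 + v) = 2*T/(-819 + v))
(R(-114, -127) + M(21, -64 - 1*58)) - 8092 = (((-127)² + 177*(-114)) + 2*(-64 - 1*58)/(-819 + 21)) - 8092 = ((16129 - 20178) + 2*(-64 - 58)/(-798)) - 8092 = (-4049 + 2*(-122)*(-1/798)) - 8092 = (-4049 + 122/399) - 8092 = -1615429/399 - 8092 = -4844137/399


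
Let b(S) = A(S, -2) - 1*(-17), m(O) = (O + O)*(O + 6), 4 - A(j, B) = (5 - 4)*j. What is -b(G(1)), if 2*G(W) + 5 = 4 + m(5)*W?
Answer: 67/2 ≈ 33.500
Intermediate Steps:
A(j, B) = 4 - j (A(j, B) = 4 - (5 - 4)*j = 4 - j)
m(O) = 2*O*(6 + O) (m(O) = (2*O)*(6 + O) = 2*O*(6 + O))
G(W) = -1/2 + 55*W (G(W) = -5/2 + (4 + (2*5*(6 + 5))*W)/2 = -5/2 + (4 + (2*5*11)*W)/2 = -5/2 + (4 + 110*W)/2 = -5/2 + (2 + 55*W) = -1/2 + 55*W)
b(S) = 21 - S (b(S) = (4 - S) - 1*(-17) = (4 - S) + 17 = 21 - S)
-b(G(1)) = -(21 - (-1/2 + 55*1)) = -(21 - (-1/2 + 55)) = -(21 - 1*109/2) = -(21 - 109/2) = -1*(-67/2) = 67/2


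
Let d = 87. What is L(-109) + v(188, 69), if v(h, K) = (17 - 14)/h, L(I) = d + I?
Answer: -4133/188 ≈ -21.984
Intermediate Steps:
L(I) = 87 + I
v(h, K) = 3/h
L(-109) + v(188, 69) = (87 - 109) + 3/188 = -22 + 3*(1/188) = -22 + 3/188 = -4133/188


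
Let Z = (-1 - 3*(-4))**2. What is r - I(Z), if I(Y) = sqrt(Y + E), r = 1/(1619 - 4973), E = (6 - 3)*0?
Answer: -36895/3354 ≈ -11.000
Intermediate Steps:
E = 0 (E = 3*0 = 0)
r = -1/3354 (r = 1/(-3354) = -1/3354 ≈ -0.00029815)
Z = 121 (Z = (-1 + 12)**2 = 11**2 = 121)
I(Y) = sqrt(Y) (I(Y) = sqrt(Y + 0) = sqrt(Y))
r - I(Z) = -1/3354 - sqrt(121) = -1/3354 - 1*11 = -1/3354 - 11 = -36895/3354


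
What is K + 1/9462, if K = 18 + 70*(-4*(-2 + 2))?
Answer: 170317/9462 ≈ 18.000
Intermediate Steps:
K = 18 (K = 18 + 70*(-4*0) = 18 + 70*0 = 18 + 0 = 18)
K + 1/9462 = 18 + 1/9462 = 170317/9462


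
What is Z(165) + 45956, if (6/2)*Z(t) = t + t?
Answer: 46066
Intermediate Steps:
Z(t) = 2*t/3 (Z(t) = (t + t)/3 = (2*t)/3 = 2*t/3)
Z(165) + 45956 = (⅔)*165 + 45956 = 110 + 45956 = 46066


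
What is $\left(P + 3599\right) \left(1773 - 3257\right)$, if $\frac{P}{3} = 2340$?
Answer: $-15758596$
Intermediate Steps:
$P = 7020$ ($P = 3 \cdot 2340 = 7020$)
$\left(P + 3599\right) \left(1773 - 3257\right) = \left(7020 + 3599\right) \left(1773 - 3257\right) = 10619 \left(-1484\right) = -15758596$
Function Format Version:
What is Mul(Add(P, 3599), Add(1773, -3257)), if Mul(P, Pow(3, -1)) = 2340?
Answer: -15758596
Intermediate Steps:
P = 7020 (P = Mul(3, 2340) = 7020)
Mul(Add(P, 3599), Add(1773, -3257)) = Mul(Add(7020, 3599), Add(1773, -3257)) = Mul(10619, -1484) = -15758596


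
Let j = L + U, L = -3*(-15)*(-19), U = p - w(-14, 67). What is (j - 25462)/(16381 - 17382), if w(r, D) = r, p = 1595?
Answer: 24708/1001 ≈ 24.683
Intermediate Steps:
U = 1609 (U = 1595 - 1*(-14) = 1595 + 14 = 1609)
L = -855 (L = 45*(-19) = -855)
j = 754 (j = -855 + 1609 = 754)
(j - 25462)/(16381 - 17382) = (754 - 25462)/(16381 - 17382) = -24708/(-1001) = -24708*(-1/1001) = 24708/1001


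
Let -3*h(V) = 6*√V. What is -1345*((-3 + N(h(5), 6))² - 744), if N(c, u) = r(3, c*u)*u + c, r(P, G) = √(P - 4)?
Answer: 1010095 + 48420*I + √5*(-16140 + 32280*I) ≈ 9.7401e+5 + 1.206e+5*I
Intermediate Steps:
h(V) = -2*√V
r(P, G) = √(-4 + P)
N(c, u) = c + I*u (N(c, u) = √(-4 + 3)*u + c = √(-1)*u + c = I*u + c = c + I*u)
-1345*((-3 + N(h(5), 6))² - 744) = -1345*((-3 + (-2*√5 + I*6))² - 744) = -1345*((-3 + (-2*√5 + 6*I))² - 744) = -1345*((-3 - 2*√5 + 6*I)² - 744) = -1345*(-744 + (-3 - 2*√5 + 6*I)²) = 1000680 - 1345*(-3 - 2*√5 + 6*I)²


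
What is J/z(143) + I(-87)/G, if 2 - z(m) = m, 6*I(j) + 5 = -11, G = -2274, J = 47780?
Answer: -54325672/160317 ≈ -338.86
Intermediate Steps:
I(j) = -8/3 (I(j) = -5/6 + (1/6)*(-11) = -5/6 - 11/6 = -8/3)
z(m) = 2 - m
J/z(143) + I(-87)/G = 47780/(2 - 1*143) - 8/3/(-2274) = 47780/(2 - 143) - 8/3*(-1/2274) = 47780/(-141) + 4/3411 = 47780*(-1/141) + 4/3411 = -47780/141 + 4/3411 = -54325672/160317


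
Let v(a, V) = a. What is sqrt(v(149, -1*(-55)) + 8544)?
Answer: sqrt(8693) ≈ 93.236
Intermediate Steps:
sqrt(v(149, -1*(-55)) + 8544) = sqrt(149 + 8544) = sqrt(8693)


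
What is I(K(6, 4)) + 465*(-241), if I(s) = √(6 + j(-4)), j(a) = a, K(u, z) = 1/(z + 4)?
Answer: -112065 + √2 ≈ -1.1206e+5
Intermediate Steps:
K(u, z) = 1/(4 + z)
I(s) = √2 (I(s) = √(6 - 4) = √2)
I(K(6, 4)) + 465*(-241) = √2 + 465*(-241) = √2 - 112065 = -112065 + √2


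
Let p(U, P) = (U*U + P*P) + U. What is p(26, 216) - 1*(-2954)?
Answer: 50312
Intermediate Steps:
p(U, P) = U + P² + U² (p(U, P) = (U² + P²) + U = (P² + U²) + U = U + P² + U²)
p(26, 216) - 1*(-2954) = (26 + 216² + 26²) - 1*(-2954) = (26 + 46656 + 676) + 2954 = 47358 + 2954 = 50312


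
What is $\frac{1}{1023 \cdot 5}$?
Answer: $\frac{1}{5115} \approx 0.0001955$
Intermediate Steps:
$\frac{1}{1023 \cdot 5} = \frac{1}{5115}$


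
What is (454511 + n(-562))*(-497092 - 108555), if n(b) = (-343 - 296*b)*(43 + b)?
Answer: 51906467391520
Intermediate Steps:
(454511 + n(-562))*(-497092 - 108555) = (454511 + (-14749 - 13071*(-562) - 296*(-562)**2))*(-497092 - 108555) = (454511 + (-14749 + 7345902 - 296*315844))*(-605647) = (454511 + (-14749 + 7345902 - 93489824))*(-605647) = (454511 - 86158671)*(-605647) = -85704160*(-605647) = 51906467391520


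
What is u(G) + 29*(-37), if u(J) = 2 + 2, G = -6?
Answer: -1069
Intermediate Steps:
u(J) = 4
u(G) + 29*(-37) = 4 + 29*(-37) = 4 - 1073 = -1069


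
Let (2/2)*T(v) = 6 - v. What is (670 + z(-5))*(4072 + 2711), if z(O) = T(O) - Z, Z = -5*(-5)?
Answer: 4449648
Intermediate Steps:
T(v) = 6 - v
Z = 25
z(O) = -19 - O (z(O) = (6 - O) - 1*25 = (6 - O) - 25 = -19 - O)
(670 + z(-5))*(4072 + 2711) = (670 + (-19 - 1*(-5)))*(4072 + 2711) = (670 + (-19 + 5))*6783 = (670 - 14)*6783 = 656*6783 = 4449648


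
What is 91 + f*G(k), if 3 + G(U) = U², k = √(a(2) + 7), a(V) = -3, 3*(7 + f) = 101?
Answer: 353/3 ≈ 117.67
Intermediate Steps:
f = 80/3 (f = -7 + (⅓)*101 = -7 + 101/3 = 80/3 ≈ 26.667)
k = 2 (k = √(-3 + 7) = √4 = 2)
G(U) = -3 + U²
91 + f*G(k) = 91 + 80*(-3 + 2²)/3 = 91 + 80*(-3 + 4)/3 = 91 + (80/3)*1 = 91 + 80/3 = 353/3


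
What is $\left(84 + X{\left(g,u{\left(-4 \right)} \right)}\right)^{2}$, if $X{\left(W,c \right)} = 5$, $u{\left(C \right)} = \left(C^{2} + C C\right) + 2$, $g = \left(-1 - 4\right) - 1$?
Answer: $7921$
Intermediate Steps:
$g = -6$ ($g = -5 - 1 = -6$)
$u{\left(C \right)} = 2 + 2 C^{2}$ ($u{\left(C \right)} = \left(C^{2} + C^{2}\right) + 2 = 2 C^{2} + 2 = 2 + 2 C^{2}$)
$\left(84 + X{\left(g,u{\left(-4 \right)} \right)}\right)^{2} = \left(84 + 5\right)^{2} = 89^{2} = 7921$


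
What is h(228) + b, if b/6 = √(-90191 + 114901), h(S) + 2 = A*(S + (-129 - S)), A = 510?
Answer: -65792 + 6*√24710 ≈ -64849.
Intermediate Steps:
h(S) = -65792 (h(S) = -2 + 510*(S + (-129 - S)) = -2 + 510*(-129) = -2 - 65790 = -65792)
b = 6*√24710 (b = 6*√(-90191 + 114901) = 6*√24710 ≈ 943.17)
h(228) + b = -65792 + 6*√24710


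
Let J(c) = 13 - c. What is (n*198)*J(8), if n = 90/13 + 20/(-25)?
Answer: 78804/13 ≈ 6061.8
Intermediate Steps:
n = 398/65 (n = 90*(1/13) + 20*(-1/25) = 90/13 - ⅘ = 398/65 ≈ 6.1231)
(n*198)*J(8) = ((398/65)*198)*(13 - 1*8) = 78804*(13 - 8)/65 = (78804/65)*5 = 78804/13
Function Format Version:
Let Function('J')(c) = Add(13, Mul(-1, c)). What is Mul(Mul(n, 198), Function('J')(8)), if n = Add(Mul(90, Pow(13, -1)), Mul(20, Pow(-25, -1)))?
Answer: Rational(78804, 13) ≈ 6061.8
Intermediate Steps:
n = Rational(398, 65) (n = Add(Mul(90, Rational(1, 13)), Mul(20, Rational(-1, 25))) = Add(Rational(90, 13), Rational(-4, 5)) = Rational(398, 65) ≈ 6.1231)
Mul(Mul(n, 198), Function('J')(8)) = Mul(Mul(Rational(398, 65), 198), Add(13, Mul(-1, 8))) = Mul(Rational(78804, 65), Add(13, -8)) = Mul(Rational(78804, 65), 5) = Rational(78804, 13)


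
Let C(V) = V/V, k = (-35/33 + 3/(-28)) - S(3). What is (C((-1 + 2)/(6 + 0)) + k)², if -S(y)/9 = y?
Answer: 614692849/853776 ≈ 719.97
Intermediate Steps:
S(y) = -9*y
k = 23869/924 (k = (-35/33 + 3/(-28)) - (-9)*3 = (-35*1/33 + 3*(-1/28)) - 1*(-27) = (-35/33 - 3/28) + 27 = -1079/924 + 27 = 23869/924 ≈ 25.832)
C(V) = 1
(C((-1 + 2)/(6 + 0)) + k)² = (1 + 23869/924)² = (24793/924)² = 614692849/853776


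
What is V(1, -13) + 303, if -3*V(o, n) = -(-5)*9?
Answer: 288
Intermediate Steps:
V(o, n) = -15 (V(o, n) = -(-1)*(-5*9)/3 = -(-1)*(-45)/3 = -1/3*45 = -15)
V(1, -13) + 303 = -15 + 303 = 288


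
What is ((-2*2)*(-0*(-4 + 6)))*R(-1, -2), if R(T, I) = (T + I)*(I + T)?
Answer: 0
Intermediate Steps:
R(T, I) = (I + T)² (R(T, I) = (I + T)*(I + T) = (I + T)²)
((-2*2)*(-0*(-4 + 6)))*R(-1, -2) = ((-2*2)*(-0*(-4 + 6)))*(-2 - 1)² = -(-40)*0*2*(-3)² = -(-40)*0*9 = -4*0*9 = 0*9 = 0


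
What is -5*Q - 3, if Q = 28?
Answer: -143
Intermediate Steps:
-5*Q - 3 = -5*28 - 3 = -140 - 3 = -143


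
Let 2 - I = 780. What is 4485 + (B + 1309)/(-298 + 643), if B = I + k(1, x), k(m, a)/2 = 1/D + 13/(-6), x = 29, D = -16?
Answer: 37148437/8280 ≈ 4486.5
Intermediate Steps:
I = -778 (I = 2 - 1*780 = 2 - 780 = -778)
k(m, a) = -107/24 (k(m, a) = 2*(1/(-16) + 13/(-6)) = 2*(1*(-1/16) + 13*(-⅙)) = 2*(-1/16 - 13/6) = 2*(-107/48) = -107/24)
B = -18779/24 (B = -778 - 107/24 = -18779/24 ≈ -782.46)
4485 + (B + 1309)/(-298 + 643) = 4485 + (-18779/24 + 1309)/(-298 + 643) = 4485 + (12637/24)/345 = 4485 + (12637/24)*(1/345) = 4485 + 12637/8280 = 37148437/8280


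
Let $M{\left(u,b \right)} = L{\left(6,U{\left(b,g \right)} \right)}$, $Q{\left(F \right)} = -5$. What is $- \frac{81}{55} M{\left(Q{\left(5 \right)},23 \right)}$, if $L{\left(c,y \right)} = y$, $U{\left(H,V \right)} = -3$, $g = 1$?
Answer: $\frac{243}{55} \approx 4.4182$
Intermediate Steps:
$M{\left(u,b \right)} = -3$
$- \frac{81}{55} M{\left(Q{\left(5 \right)},23 \right)} = - \frac{81}{55} \left(-3\right) = \left(-81\right) \frac{1}{55} \left(-3\right) = \left(- \frac{81}{55}\right) \left(-3\right) = \frac{243}{55}$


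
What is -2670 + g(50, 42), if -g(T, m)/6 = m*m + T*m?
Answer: -25854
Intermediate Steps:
g(T, m) = -6*m² - 6*T*m (g(T, m) = -6*(m*m + T*m) = -6*(m² + T*m) = -6*m² - 6*T*m)
-2670 + g(50, 42) = -2670 - 6*42*(50 + 42) = -2670 - 6*42*92 = -2670 - 23184 = -25854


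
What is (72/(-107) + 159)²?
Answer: 286997481/11449 ≈ 25067.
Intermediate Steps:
(72/(-107) + 159)² = (72*(-1/107) + 159)² = (-72/107 + 159)² = (16941/107)² = 286997481/11449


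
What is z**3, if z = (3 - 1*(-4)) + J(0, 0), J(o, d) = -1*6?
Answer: 1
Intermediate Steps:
J(o, d) = -6
z = 1 (z = (3 - 1*(-4)) - 6 = (3 + 4) - 6 = 7 - 6 = 1)
z**3 = 1**3 = 1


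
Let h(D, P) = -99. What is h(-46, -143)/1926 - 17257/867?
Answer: -3702535/185538 ≈ -19.956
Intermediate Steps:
h(-46, -143)/1926 - 17257/867 = -99/1926 - 17257/867 = -99*1/1926 - 17257*1/867 = -11/214 - 17257/867 = -3702535/185538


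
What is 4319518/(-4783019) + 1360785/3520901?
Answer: -8699934735803/16840536380119 ≈ -0.51661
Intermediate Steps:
4319518/(-4783019) + 1360785/3520901 = 4319518*(-1/4783019) + 1360785*(1/3520901) = -4319518/4783019 + 1360785/3520901 = -8699934735803/16840536380119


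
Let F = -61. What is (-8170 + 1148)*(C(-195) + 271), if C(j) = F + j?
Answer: -105330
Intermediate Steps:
C(j) = -61 + j
(-8170 + 1148)*(C(-195) + 271) = (-8170 + 1148)*((-61 - 195) + 271) = -7022*(-256 + 271) = -7022*15 = -105330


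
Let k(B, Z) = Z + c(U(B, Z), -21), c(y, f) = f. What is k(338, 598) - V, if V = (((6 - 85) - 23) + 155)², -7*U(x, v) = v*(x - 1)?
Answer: -2232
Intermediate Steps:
U(x, v) = -v*(-1 + x)/7 (U(x, v) = -v*(x - 1)/7 = -v*(-1 + x)/7)
k(B, Z) = -21 + Z (k(B, Z) = Z - 21 = -21 + Z)
V = 2809 (V = ((-79 - 23) + 155)² = (-102 + 155)² = 53² = 2809)
k(338, 598) - V = (-21 + 598) - 1*2809 = 577 - 2809 = -2232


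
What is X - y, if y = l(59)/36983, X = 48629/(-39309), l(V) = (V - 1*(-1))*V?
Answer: -1937600167/1453764747 ≈ -1.3328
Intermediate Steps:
l(V) = V*(1 + V) (l(V) = (V + 1)*V = (1 + V)*V = V*(1 + V))
X = -48629/39309 (X = 48629*(-1/39309) = -48629/39309 ≈ -1.2371)
y = 3540/36983 (y = (59*(1 + 59))/36983 = (59*60)*(1/36983) = 3540*(1/36983) = 3540/36983 ≈ 0.095720)
X - y = -48629/39309 - 1*3540/36983 = -48629/39309 - 3540/36983 = -1937600167/1453764747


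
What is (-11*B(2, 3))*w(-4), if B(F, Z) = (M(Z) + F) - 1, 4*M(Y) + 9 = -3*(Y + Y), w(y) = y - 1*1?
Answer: -1265/4 ≈ -316.25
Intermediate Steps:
w(y) = -1 + y (w(y) = y - 1 = -1 + y)
M(Y) = -9/4 - 3*Y/2 (M(Y) = -9/4 + (-3*(Y + Y))/4 = -9/4 + (-6*Y)/4 = -9/4 - 3*Y/2)
B(F, Z) = -13/4 + F - 3*Z/2 (B(F, Z) = ((-9/4 - 3*Z/2) + F) - 1 = (-9/4 + F - 3*Z/2) - 1 = -13/4 + F - 3*Z/2)
(-11*B(2, 3))*w(-4) = (-11*(-13/4 + 2 - 3/2*3))*(-1 - 4) = -11*(-13/4 + 2 - 9/2)*(-5) = -11*(-23/4)*(-5) = (253/4)*(-5) = -1265/4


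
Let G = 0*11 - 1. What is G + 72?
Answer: 71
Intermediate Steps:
G = -1 (G = 0 - 1 = -1)
G + 72 = -1 + 72 = 71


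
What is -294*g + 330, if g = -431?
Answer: 127044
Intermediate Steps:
-294*g + 330 = -294*(-431) + 330 = 126714 + 330 = 127044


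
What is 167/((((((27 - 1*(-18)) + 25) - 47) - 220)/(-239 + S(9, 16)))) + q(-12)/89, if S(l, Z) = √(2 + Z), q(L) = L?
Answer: 3549893/17533 - 501*√2/197 ≈ 198.87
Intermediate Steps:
167/((((((27 - 1*(-18)) + 25) - 47) - 220)/(-239 + S(9, 16)))) + q(-12)/89 = 167/((((((27 - 1*(-18)) + 25) - 47) - 220)/(-239 + √(2 + 16)))) - 12/89 = 167/((((((27 + 18) + 25) - 47) - 220)/(-239 + √18))) - 12*1/89 = 167/(((((45 + 25) - 47) - 220)/(-239 + 3*√2))) - 12/89 = 167/((((70 - 47) - 220)/(-239 + 3*√2))) - 12/89 = 167/(((23 - 220)/(-239 + 3*√2))) - 12/89 = 167/((-197/(-239 + 3*√2))) - 12/89 = 167*(239/197 - 3*√2/197) - 12/89 = (39913/197 - 501*√2/197) - 12/89 = 3549893/17533 - 501*√2/197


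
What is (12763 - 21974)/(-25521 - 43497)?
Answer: 9211/69018 ≈ 0.13346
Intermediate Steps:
(12763 - 21974)/(-25521 - 43497) = -9211/(-69018) = -9211*(-1/69018) = 9211/69018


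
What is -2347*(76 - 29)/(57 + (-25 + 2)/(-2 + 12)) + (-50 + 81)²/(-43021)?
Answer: -47456560557/23532487 ≈ -2016.6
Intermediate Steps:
-2347*(76 - 29)/(57 + (-25 + 2)/(-2 + 12)) + (-50 + 81)²/(-43021) = -2347*47/(57 - 23/10) + 31²*(-1/43021) = -2347*47/(57 - 23*⅒) + 961*(-1/43021) = -2347*47/(57 - 23/10) - 961/43021 = -2347/((547/10)*(1/47)) - 961/43021 = -2347/547/470 - 961/43021 = -2347*470/547 - 961/43021 = -1103090/547 - 961/43021 = -47456560557/23532487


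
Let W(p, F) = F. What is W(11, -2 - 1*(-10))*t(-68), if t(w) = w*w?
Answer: 36992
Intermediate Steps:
t(w) = w**2
W(11, -2 - 1*(-10))*t(-68) = (-2 - 1*(-10))*(-68)**2 = (-2 + 10)*4624 = 8*4624 = 36992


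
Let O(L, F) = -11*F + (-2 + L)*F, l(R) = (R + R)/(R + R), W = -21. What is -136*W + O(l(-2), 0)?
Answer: 2856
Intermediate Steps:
l(R) = 1 (l(R) = (2*R)/((2*R)) = (2*R)*(1/(2*R)) = 1)
O(L, F) = -11*F + F*(-2 + L)
-136*W + O(l(-2), 0) = -136*(-21) + 0*(-13 + 1) = 2856 + 0*(-12) = 2856 + 0 = 2856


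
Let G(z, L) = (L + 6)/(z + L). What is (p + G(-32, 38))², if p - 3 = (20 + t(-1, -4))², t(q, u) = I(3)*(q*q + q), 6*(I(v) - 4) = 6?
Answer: 1515361/9 ≈ 1.6837e+5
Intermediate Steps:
I(v) = 5 (I(v) = 4 + (⅙)*6 = 4 + 1 = 5)
G(z, L) = (6 + L)/(L + z)
t(q, u) = 5*q + 5*q² (t(q, u) = 5*(q*q + q) = 5*(q² + q) = 5*(q + q²) = 5*q + 5*q²)
p = 403 (p = 3 + (20 + 5*(-1)*(1 - 1))² = 3 + (20 + 5*(-1)*0)² = 3 + (20 + 0)² = 3 + 20² = 3 + 400 = 403)
(p + G(-32, 38))² = (403 + (6 + 38)/(38 - 32))² = (403 + 44/6)² = (403 + (⅙)*44)² = (403 + 22/3)² = (1231/3)² = 1515361/9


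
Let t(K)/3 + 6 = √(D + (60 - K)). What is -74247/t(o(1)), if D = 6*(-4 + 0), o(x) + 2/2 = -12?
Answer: -24749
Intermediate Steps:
o(x) = -13 (o(x) = -1 - 12 = -13)
D = -24 (D = 6*(-4) = -24)
t(K) = -18 + 3*√(36 - K) (t(K) = -18 + 3*√(-24 + (60 - K)) = -18 + 3*√(36 - K))
-74247/t(o(1)) = -74247/(-18 + 3*√(36 - 1*(-13))) = -74247/(-18 + 3*√(36 + 13)) = -74247/(-18 + 3*√49) = -74247/(-18 + 3*7) = -74247/(-18 + 21) = -74247/3 = -74247*⅓ = -24749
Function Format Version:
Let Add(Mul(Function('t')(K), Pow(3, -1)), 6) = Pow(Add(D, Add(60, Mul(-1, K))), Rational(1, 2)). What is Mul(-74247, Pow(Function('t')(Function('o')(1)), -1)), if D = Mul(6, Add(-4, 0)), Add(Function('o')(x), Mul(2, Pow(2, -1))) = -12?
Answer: -24749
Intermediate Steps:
Function('o')(x) = -13 (Function('o')(x) = Add(-1, -12) = -13)
D = -24 (D = Mul(6, -4) = -24)
Function('t')(K) = Add(-18, Mul(3, Pow(Add(36, Mul(-1, K)), Rational(1, 2)))) (Function('t')(K) = Add(-18, Mul(3, Pow(Add(-24, Add(60, Mul(-1, K))), Rational(1, 2)))) = Add(-18, Mul(3, Pow(Add(36, Mul(-1, K)), Rational(1, 2)))))
Mul(-74247, Pow(Function('t')(Function('o')(1)), -1)) = Mul(-74247, Pow(Add(-18, Mul(3, Pow(Add(36, Mul(-1, -13)), Rational(1, 2)))), -1)) = Mul(-74247, Pow(Add(-18, Mul(3, Pow(Add(36, 13), Rational(1, 2)))), -1)) = Mul(-74247, Pow(Add(-18, Mul(3, Pow(49, Rational(1, 2)))), -1)) = Mul(-74247, Pow(Add(-18, Mul(3, 7)), -1)) = Mul(-74247, Pow(Add(-18, 21), -1)) = Mul(-74247, Pow(3, -1)) = Mul(-74247, Rational(1, 3)) = -24749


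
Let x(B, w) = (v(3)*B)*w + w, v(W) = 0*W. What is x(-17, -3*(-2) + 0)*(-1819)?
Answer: -10914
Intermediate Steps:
v(W) = 0
x(B, w) = w (x(B, w) = (0*B)*w + w = 0*w + w = 0 + w = w)
x(-17, -3*(-2) + 0)*(-1819) = (-3*(-2) + 0)*(-1819) = (6 + 0)*(-1819) = 6*(-1819) = -10914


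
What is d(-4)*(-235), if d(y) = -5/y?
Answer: -1175/4 ≈ -293.75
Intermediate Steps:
d(-4)*(-235) = -5/(-4)*(-235) = -5*(-¼)*(-235) = (5/4)*(-235) = -1175/4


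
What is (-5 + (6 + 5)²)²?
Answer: 13456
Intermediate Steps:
(-5 + (6 + 5)²)² = (-5 + 11²)² = (-5 + 121)² = 116² = 13456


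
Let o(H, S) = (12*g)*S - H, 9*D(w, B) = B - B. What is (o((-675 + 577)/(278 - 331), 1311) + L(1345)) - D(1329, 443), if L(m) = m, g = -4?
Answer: -3263997/53 ≈ -61585.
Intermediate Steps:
D(w, B) = 0 (D(w, B) = (B - B)/9 = (⅑)*0 = 0)
o(H, S) = -H - 48*S (o(H, S) = (12*(-4))*S - H = -48*S - H = -H - 48*S)
(o((-675 + 577)/(278 - 331), 1311) + L(1345)) - D(1329, 443) = ((-(-675 + 577)/(278 - 331) - 48*1311) + 1345) - 1*0 = ((-(-98)/(-53) - 62928) + 1345) + 0 = ((-(-98)*(-1)/53 - 62928) + 1345) + 0 = ((-1*98/53 - 62928) + 1345) + 0 = ((-98/53 - 62928) + 1345) + 0 = (-3335282/53 + 1345) + 0 = -3263997/53 + 0 = -3263997/53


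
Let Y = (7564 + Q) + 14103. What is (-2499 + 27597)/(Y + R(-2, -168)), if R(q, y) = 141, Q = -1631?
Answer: 25098/20177 ≈ 1.2439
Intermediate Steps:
Y = 20036 (Y = (7564 - 1631) + 14103 = 5933 + 14103 = 20036)
(-2499 + 27597)/(Y + R(-2, -168)) = (-2499 + 27597)/(20036 + 141) = 25098/20177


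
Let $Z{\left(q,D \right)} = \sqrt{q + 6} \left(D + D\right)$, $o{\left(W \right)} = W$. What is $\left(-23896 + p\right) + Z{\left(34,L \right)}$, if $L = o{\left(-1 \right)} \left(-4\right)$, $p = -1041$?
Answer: $-24937 + 16 \sqrt{10} \approx -24886.0$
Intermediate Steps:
$L = 4$ ($L = \left(-1\right) \left(-4\right) = 4$)
$Z{\left(q,D \right)} = 2 D \sqrt{6 + q}$ ($Z{\left(q,D \right)} = \sqrt{6 + q} 2 D = 2 D \sqrt{6 + q}$)
$\left(-23896 + p\right) + Z{\left(34,L \right)} = \left(-23896 - 1041\right) + 2 \cdot 4 \sqrt{6 + 34} = -24937 + 2 \cdot 4 \sqrt{40} = -24937 + 2 \cdot 4 \cdot 2 \sqrt{10} = -24937 + 16 \sqrt{10}$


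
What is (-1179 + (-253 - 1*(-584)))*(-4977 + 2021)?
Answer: 2506688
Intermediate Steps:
(-1179 + (-253 - 1*(-584)))*(-4977 + 2021) = (-1179 + (-253 + 584))*(-2956) = (-1179 + 331)*(-2956) = -848*(-2956) = 2506688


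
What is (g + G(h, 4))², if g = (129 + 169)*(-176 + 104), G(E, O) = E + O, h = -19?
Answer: 461003841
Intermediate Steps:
g = -21456 (g = 298*(-72) = -21456)
(g + G(h, 4))² = (-21456 + (-19 + 4))² = (-21456 - 15)² = (-21471)² = 461003841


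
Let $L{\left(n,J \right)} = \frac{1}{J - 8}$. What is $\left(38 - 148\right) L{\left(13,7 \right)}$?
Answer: $110$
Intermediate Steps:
$L{\left(n,J \right)} = \frac{1}{-8 + J}$
$\left(38 - 148\right) L{\left(13,7 \right)} = \frac{38 - 148}{-8 + 7} = - \frac{110}{-1} = \left(-110\right) \left(-1\right) = 110$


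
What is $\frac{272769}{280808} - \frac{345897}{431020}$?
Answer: $\frac{222154887}{1315585480} \approx 0.16886$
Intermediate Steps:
$\frac{272769}{280808} - \frac{345897}{431020} = 272769 \cdot \frac{1}{280808} - \frac{15039}{18740} = \frac{272769}{280808} - \frac{15039}{18740} = \frac{222154887}{1315585480}$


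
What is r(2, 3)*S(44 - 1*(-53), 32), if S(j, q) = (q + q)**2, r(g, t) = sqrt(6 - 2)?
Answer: 8192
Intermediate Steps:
r(g, t) = 2 (r(g, t) = sqrt(4) = 2)
S(j, q) = 4*q**2 (S(j, q) = (2*q)**2 = 4*q**2)
r(2, 3)*S(44 - 1*(-53), 32) = 2*(4*32**2) = 2*(4*1024) = 2*4096 = 8192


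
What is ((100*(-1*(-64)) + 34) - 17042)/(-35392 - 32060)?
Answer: 884/5621 ≈ 0.15727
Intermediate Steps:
((100*(-1*(-64)) + 34) - 17042)/(-35392 - 32060) = ((100*64 + 34) - 17042)/(-67452) = ((6400 + 34) - 17042)*(-1/67452) = (6434 - 17042)*(-1/67452) = -10608*(-1/67452) = 884/5621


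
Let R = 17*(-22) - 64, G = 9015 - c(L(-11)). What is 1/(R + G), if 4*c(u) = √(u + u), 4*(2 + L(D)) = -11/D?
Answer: 274464/2354077735 + 4*I*√14/2354077735 ≈ 0.00011659 + 6.3577e-9*I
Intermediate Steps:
L(D) = -2 - 11/(4*D) (L(D) = -2 + (-11/D)/4 = -2 - 11/(4*D))
c(u) = √2*√u/4 (c(u) = √(u + u)/4 = √(2*u)/4 = (√2*√u)/4 = √2*√u/4)
G = 9015 - I*√14/8 (G = 9015 - √2*√(-2 - 11/4/(-11))/4 = 9015 - √2*√(-2 - 11/4*(-1/11))/4 = 9015 - √2*√(-2 + ¼)/4 = 9015 - √2*√(-7/4)/4 = 9015 - √2*I*√7/2/4 = 9015 - I*√14/8 ≈ 9015.0 - 0.46771*I)
R = -438 (R = -374 - 64 = -438)
1/(R + G) = 1/(-438 + (9015 - I*√14/8)) = 1/(8577 - I*√14/8)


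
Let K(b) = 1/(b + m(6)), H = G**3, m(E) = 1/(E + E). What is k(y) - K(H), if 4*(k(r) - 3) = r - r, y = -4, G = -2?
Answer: 297/95 ≈ 3.1263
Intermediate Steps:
m(E) = 1/(2*E)
H = -8 (H = (-2)**3 = -8)
k(r) = 3 (k(r) = 3 + (r - r)/4 = 3 + (1/4)*0 = 3 + 0 = 3)
K(b) = 1/(1/12 + b) (K(b) = 1/(b + (1/2)/6) = 1/(b + (1/2)*(1/6)) = 1/(b + 1/12) = 1/(1/12 + b))
k(y) - K(H) = 3 - 12/(1 + 12*(-8)) = 3 - 12/(1 - 96) = 3 - 12/(-95) = 3 - 12*(-1)/95 = 3 - 1*(-12/95) = 3 + 12/95 = 297/95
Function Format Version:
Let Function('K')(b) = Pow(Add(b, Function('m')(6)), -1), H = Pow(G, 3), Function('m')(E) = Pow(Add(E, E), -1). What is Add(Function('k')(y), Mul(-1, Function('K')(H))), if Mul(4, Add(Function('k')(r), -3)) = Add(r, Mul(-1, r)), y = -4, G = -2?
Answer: Rational(297, 95) ≈ 3.1263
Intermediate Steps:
Function('m')(E) = Mul(Rational(1, 2), Pow(E, -1)) (Function('m')(E) = Pow(Mul(2, E), -1) = Mul(Rational(1, 2), Pow(E, -1)))
H = -8 (H = Pow(-2, 3) = -8)
Function('k')(r) = 3 (Function('k')(r) = Add(3, Mul(Rational(1, 4), Add(r, Mul(-1, r)))) = Add(3, Mul(Rational(1, 4), 0)) = Add(3, 0) = 3)
Function('K')(b) = Pow(Add(Rational(1, 12), b), -1) (Function('K')(b) = Pow(Add(b, Mul(Rational(1, 2), Pow(6, -1))), -1) = Pow(Add(b, Mul(Rational(1, 2), Rational(1, 6))), -1) = Pow(Add(b, Rational(1, 12)), -1) = Pow(Add(Rational(1, 12), b), -1))
Add(Function('k')(y), Mul(-1, Function('K')(H))) = Add(3, Mul(-1, Mul(12, Pow(Add(1, Mul(12, -8)), -1)))) = Add(3, Mul(-1, Mul(12, Pow(Add(1, -96), -1)))) = Add(3, Mul(-1, Mul(12, Pow(-95, -1)))) = Add(3, Mul(-1, Mul(12, Rational(-1, 95)))) = Add(3, Mul(-1, Rational(-12, 95))) = Add(3, Rational(12, 95)) = Rational(297, 95)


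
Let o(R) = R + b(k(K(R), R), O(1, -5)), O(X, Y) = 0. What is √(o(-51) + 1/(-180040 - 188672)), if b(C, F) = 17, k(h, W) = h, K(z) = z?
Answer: 7*I*√291147058/20484 ≈ 5.831*I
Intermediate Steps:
o(R) = 17 + R (o(R) = R + 17 = 17 + R)
√(o(-51) + 1/(-180040 - 188672)) = √((17 - 51) + 1/(-180040 - 188672)) = √(-34 + 1/(-368712)) = √(-34 - 1/368712) = √(-12536209/368712) = 7*I*√291147058/20484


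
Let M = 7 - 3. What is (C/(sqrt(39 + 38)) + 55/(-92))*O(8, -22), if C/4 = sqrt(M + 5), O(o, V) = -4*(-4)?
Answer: -220/23 + 192*sqrt(77)/77 ≈ 12.315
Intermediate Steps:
O(o, V) = 16
M = 4
C = 12 (C = 4*sqrt(4 + 5) = 4*sqrt(9) = 4*3 = 12)
(C/(sqrt(39 + 38)) + 55/(-92))*O(8, -22) = (12/(sqrt(39 + 38)) + 55/(-92))*16 = (12/(sqrt(77)) + 55*(-1/92))*16 = (12*(sqrt(77)/77) - 55/92)*16 = (12*sqrt(77)/77 - 55/92)*16 = (-55/92 + 12*sqrt(77)/77)*16 = -220/23 + 192*sqrt(77)/77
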